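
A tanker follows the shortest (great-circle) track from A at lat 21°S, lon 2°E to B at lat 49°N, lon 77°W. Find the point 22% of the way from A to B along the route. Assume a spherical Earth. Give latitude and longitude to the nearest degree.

Convert each endpoint to a unit vector on the sphere (x = cos φ cos λ, y = cos φ sin λ, z = sin φ).
The central angle between the endpoints is δ = arccos(p₁·p₂) ≈ 1.725 rad (98.8°).
Interpolate at f = 0.22 with slerp weights a = sin((1−f)δ)/sin δ ≈ 0.986, b = sin(fδ)/sin δ ≈ 0.375.
p = a·p₁ + b·p₂ ≈ (0.976, -0.208, -0.071); φ = arcsin(p_z) ≈ -4.05°, λ = atan2(p_y, p_x) ≈ -12.01°.

≈ lat 4°S, lon 12°W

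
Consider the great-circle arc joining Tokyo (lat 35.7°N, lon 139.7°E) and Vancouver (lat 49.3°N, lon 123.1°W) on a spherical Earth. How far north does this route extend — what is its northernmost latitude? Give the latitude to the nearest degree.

≈ 55°N

The great circle lies in the plane with unit normal n̂ = (p₁ × p₂)/|p₁ × p₂|.
Here n̂_z ≈ +0.567; the vertex latitude is φ_max = arccos|n̂_z| ≈ 55.5°.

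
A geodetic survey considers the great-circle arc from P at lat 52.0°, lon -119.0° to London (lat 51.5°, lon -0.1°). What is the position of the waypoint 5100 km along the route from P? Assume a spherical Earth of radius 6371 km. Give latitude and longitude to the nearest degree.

Convert each endpoint to a unit vector on the sphere (x = cos φ cos λ, y = cos φ sin λ, z = sin φ).
The central angle between the endpoints is δ = arccos(p₁·p₂) ≈ 1.125 rad (64.4°). The total great-circle distance is δ·R ≈ 1.125 × 6371 ≈ 7165 km, so the target fraction is f = 5100/7165 ≈ 0.712.
Interpolate at f ≈ 0.712 with slerp weights a = sin((1−f)δ)/sin δ ≈ 0.353, b = sin(fδ)/sin δ ≈ 0.796.
p = a·p₁ + b·p₂ ≈ (0.390, -0.191, 0.901); φ = arcsin(p_z) ≈ 64.27°, λ = atan2(p_y, p_x) ≈ -26.10°.

≈ lat 64°, lon -26°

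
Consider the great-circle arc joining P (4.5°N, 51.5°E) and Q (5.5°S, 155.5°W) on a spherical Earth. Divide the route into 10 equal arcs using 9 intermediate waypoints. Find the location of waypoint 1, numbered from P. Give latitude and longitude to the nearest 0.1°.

≈ (3.5°N, 66.8°E)

From cos δ = sin φ₁ sin φ₂ + cos φ₁ cos φ₂ cos Δλ, the central angle is δ ≈ 2.672 rad (153.1°).
Interpolate at f = 1/10 with slerp weights a = sin((1−f)δ)/sin δ ≈ 1.485, b = sin(fδ)/sin δ ≈ 0.583.
p = a·p₁ + b·p₂ ≈ (0.393, 0.918, 0.061); φ = arcsin(p_z) ≈ 3.47°, λ = atan2(p_y, p_x) ≈ 66.81°.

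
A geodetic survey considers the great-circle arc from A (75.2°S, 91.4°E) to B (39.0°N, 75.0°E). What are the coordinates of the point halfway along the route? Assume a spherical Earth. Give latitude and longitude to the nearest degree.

The haversine formula gives a central angle δ ≈ 2.002 rad (114.7°) between the endpoints.
Interpolate at f = 1/2 with slerp weights a = sin((1−f)δ)/sin δ ≈ 0.927, b = sin(fδ)/sin δ ≈ 0.927.
p = a·p₁ + b·p₂ ≈ (0.181, 0.932, -0.313); φ = arcsin(p_z) ≈ -18.23°, λ = atan2(p_y, p_x) ≈ 79.04°.

≈ (18°S, 79°E)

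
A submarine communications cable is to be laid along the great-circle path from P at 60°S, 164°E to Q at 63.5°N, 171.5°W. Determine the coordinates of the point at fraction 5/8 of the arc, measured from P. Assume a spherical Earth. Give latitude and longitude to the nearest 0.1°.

≈ 17.3°N, 177.4°E

Write both endpoints as unit vectors p₁, p₂ with components (cos φ cos λ, cos φ sin λ, sin φ).
The central angle between the endpoints is δ = arccos(p₁·p₂) ≈ 2.180 rad (124.9°).
Interpolate at f = 5/8 with slerp weights a = sin((1−f)δ)/sin δ ≈ 0.889, b = sin(fδ)/sin δ ≈ 1.193.
p = a·p₁ + b·p₂ ≈ (-0.954, 0.044, 0.297); φ = arcsin(p_z) ≈ 17.30°, λ = atan2(p_y, p_x) ≈ 177.37°.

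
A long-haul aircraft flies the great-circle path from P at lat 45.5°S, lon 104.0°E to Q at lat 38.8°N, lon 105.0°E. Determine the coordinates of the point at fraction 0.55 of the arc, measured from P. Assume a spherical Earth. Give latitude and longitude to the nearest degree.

The haversine formula gives a central angle δ ≈ 1.471 rad (84.3°) between the endpoints.
Interpolate at f = 0.55 with slerp weights a = sin((1−f)δ)/sin δ ≈ 0.618, b = sin(fδ)/sin δ ≈ 0.727.
p = a·p₁ + b·p₂ ≈ (-0.251, 0.968, 0.015); φ = arcsin(p_z) ≈ 0.86°, λ = atan2(p_y, p_x) ≈ 104.57°.

≈ lat 1°N, lon 105°E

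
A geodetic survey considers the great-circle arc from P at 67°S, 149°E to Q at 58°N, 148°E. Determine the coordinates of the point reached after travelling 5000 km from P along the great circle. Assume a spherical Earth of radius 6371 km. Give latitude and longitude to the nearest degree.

Convert each endpoint to a unit vector on the sphere (x = cos φ cos λ, y = cos φ sin λ, z = sin φ).
The central angle between the endpoints is δ = arccos(p₁·p₂) ≈ 2.182 rad (125.0°). The total great-circle distance is δ·R ≈ 2.182 × 6371 ≈ 13900 km, so the target fraction is f = 5000/13900 ≈ 0.360.
Interpolate at f ≈ 0.360 with slerp weights a = sin((1−f)δ)/sin δ ≈ 1.202, b = sin(fδ)/sin δ ≈ 0.863.
p = a·p₁ + b·p₂ ≈ (-0.790, 0.484, -0.375); φ = arcsin(p_z) ≈ -22.04°, λ = atan2(p_y, p_x) ≈ 148.51°.

≈ 22°S, 149°E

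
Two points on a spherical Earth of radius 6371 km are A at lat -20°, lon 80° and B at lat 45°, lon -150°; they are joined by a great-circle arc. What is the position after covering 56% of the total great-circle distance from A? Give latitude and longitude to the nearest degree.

From cos δ = sin φ₁ sin φ₂ + cos φ₁ cos φ₂ cos Δλ, the central angle is δ ≈ 2.304 rad (132.0°).
Interpolate at f = 0.56 with slerp weights a = sin((1−f)δ)/sin δ ≈ 1.142, b = sin(fδ)/sin δ ≈ 1.293.
p = a·p₁ + b·p₂ ≈ (-0.605, 0.600, 0.524); φ = arcsin(p_z) ≈ 31.57°, λ = atan2(p_y, p_x) ≈ 135.27°.

≈ lat 32°, lon 135°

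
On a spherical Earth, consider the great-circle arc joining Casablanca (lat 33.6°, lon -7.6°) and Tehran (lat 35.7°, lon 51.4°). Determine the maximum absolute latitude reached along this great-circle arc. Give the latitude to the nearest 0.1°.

≈ 38.5°

The great circle lies in the plane with unit normal n̂ = (p₁ × p₂)/|p₁ × p₂|.
Here n̂_z ≈ +0.782; the vertex latitude is φ_max = arccos|n̂_z| ≈ 38.5°.
Check via Clairaut: cos φ_max = |cos φ₁| · sin C = cos(33.6°)·sin(69.9°) ≈ 0.782, again giving ≈ 38.5°.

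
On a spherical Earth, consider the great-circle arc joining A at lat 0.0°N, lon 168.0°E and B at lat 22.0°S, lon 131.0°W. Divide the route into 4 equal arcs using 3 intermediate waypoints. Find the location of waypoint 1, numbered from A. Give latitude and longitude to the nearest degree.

≈ lat 7°S, lon 178°W

Write both endpoints as unit vectors p₁, p₂ with components (cos φ cos λ, cos φ sin λ, sin φ).
The central angle between the endpoints is δ = arccos(p₁·p₂) ≈ 1.105 rad (63.3°).
Interpolate at f = 1/4 with slerp weights a = sin((1−f)δ)/sin δ ≈ 0.825, b = sin(fδ)/sin δ ≈ 0.305.
p = a·p₁ + b·p₂ ≈ (-0.993, -0.042, -0.114); φ = arcsin(p_z) ≈ -6.57°, λ = atan2(p_y, p_x) ≈ -177.57°.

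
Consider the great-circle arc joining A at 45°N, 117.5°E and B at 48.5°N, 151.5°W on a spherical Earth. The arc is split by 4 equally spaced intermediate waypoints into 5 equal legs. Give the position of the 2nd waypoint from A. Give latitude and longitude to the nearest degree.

≈ 56°N, 151°E

Convert each endpoint to a unit vector on the sphere (x = cos φ cos λ, y = cos φ sin λ, z = sin φ).
The central angle between the endpoints is δ = arccos(p₁·p₂) ≈ 1.022 rad (58.6°).
Interpolate at f = 2/5 with slerp weights a = sin((1−f)δ)/sin δ ≈ 0.675, b = sin(fδ)/sin δ ≈ 0.466.
p = a·p₁ + b·p₂ ≈ (-0.492, 0.276, 0.826); φ = arcsin(p_z) ≈ 55.69°, λ = atan2(p_y, p_x) ≈ 150.71°.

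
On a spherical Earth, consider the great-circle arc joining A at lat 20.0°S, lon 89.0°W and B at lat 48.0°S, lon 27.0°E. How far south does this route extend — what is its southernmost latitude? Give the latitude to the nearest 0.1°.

The great circle lies in the plane with unit normal n̂ = (p₁ × p₂)/|p₁ × p₂|.
Here n̂_z ≈ +0.565; the vertex latitude is φ_max = arccos|n̂_z| ≈ 55.6°.
Check via Clairaut: cos φ_max = |cos φ₁| · sin C = cos(20.0°)·sin(143.0°) ≈ 0.565, again giving ≈ 55.6°.

≈ 55.6°S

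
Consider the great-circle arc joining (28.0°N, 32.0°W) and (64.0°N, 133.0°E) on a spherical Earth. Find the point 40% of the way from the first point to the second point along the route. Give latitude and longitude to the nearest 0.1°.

≈ (62.5°N, 23.9°W)

The haversine formula gives a central angle δ ≈ 1.523 rad (87.2°) between the endpoints.
Interpolate at f = 0.40 with slerp weights a = sin((1−f)δ)/sin δ ≈ 0.793, b = sin(fδ)/sin δ ≈ 0.573.
p = a·p₁ + b·p₂ ≈ (0.422, -0.187, 0.887); φ = arcsin(p_z) ≈ 62.49°, λ = atan2(p_y, p_x) ≈ -23.91°.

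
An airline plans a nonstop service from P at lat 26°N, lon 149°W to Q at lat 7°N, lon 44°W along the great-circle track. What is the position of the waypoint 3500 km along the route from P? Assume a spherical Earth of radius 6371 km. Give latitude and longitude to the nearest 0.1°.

≈ lat 28.7°N, lon 113.6°W

Convert each endpoint to a unit vector on the sphere (x = cos φ cos λ, y = cos φ sin λ, z = sin φ).
The central angle between the endpoints is δ = arccos(p₁·p₂) ≈ 1.749 rad (100.2°). The total great-circle distance is δ·R ≈ 1.749 × 6371 ≈ 11144 km, so the target fraction is f = 3500/11144 ≈ 0.314.
Interpolate at f ≈ 0.314 with slerp weights a = sin((1−f)δ)/sin δ ≈ 0.947, b = sin(fδ)/sin δ ≈ 0.531.
p = a·p₁ + b·p₂ ≈ (-0.351, -0.804, 0.480); φ = arcsin(p_z) ≈ 28.67°, λ = atan2(p_y, p_x) ≈ -113.57°.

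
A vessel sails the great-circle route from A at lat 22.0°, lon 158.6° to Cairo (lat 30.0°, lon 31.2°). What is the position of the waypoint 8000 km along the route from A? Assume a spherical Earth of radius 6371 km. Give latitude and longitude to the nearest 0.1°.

≈ lat 46.6°, lon 72.0°

Convert each endpoint to a unit vector on the sphere (x = cos φ cos λ, y = cos φ sin λ, z = sin φ).
The central angle between the endpoints is δ = arccos(p₁·p₂) ≈ 1.876 rad (107.5°). The total great-circle distance is δ·R ≈ 1.876 × 6371 ≈ 11951 km, so the target fraction is f = 8000/11951 ≈ 0.669.
Interpolate at f ≈ 0.669 with slerp weights a = sin((1−f)δ)/sin δ ≈ 0.609, b = sin(fδ)/sin δ ≈ 0.997.
p = a·p₁ + b·p₂ ≈ (0.212, 0.653, 0.727); φ = arcsin(p_z) ≈ 46.61°, λ = atan2(p_y, p_x) ≈ 71.99°.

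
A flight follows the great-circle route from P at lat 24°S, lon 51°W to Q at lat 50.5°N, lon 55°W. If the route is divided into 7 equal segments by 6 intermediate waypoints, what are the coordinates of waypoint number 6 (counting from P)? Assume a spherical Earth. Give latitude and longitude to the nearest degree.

Convert each endpoint to a unit vector on the sphere (x = cos φ cos λ, y = cos φ sin λ, z = sin φ).
The central angle between the endpoints is δ = arccos(p₁·p₂) ≈ 1.302 rad (74.6°).
Interpolate at f = 6/7 with slerp weights a = sin((1−f)δ)/sin δ ≈ 0.192, b = sin(fδ)/sin δ ≈ 0.932.
p = a·p₁ + b·p₂ ≈ (0.450, -0.622, 0.641); φ = arcsin(p_z) ≈ 39.86°, λ = atan2(p_y, p_x) ≈ -54.09°.

≈ lat 40°N, lon 54°W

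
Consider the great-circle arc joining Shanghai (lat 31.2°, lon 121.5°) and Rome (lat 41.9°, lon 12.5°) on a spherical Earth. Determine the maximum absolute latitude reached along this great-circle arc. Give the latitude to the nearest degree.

≈ 53°

The great circle lies in the plane with unit normal n̂ = (p₁ × p₂)/|p₁ × p₂|.
Here n̂_z ≈ -0.608; the vertex latitude is φ_max = arccos|n̂_z| ≈ 52.6°.
Check via Clairaut: cos φ_max = |cos φ₁| · sin C = cos(31.2°)·sin(45.3°) ≈ 0.608, again giving ≈ 52.6°.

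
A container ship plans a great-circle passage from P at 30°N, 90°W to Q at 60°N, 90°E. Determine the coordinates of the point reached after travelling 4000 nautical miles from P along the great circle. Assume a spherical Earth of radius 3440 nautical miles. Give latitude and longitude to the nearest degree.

≈ 83°N, 90°E

Write both endpoints as unit vectors p₁, p₂ with components (cos φ cos λ, cos φ sin λ, sin φ).
The central angle between the endpoints is δ = arccos(p₁·p₂) ≈ 1.571 rad (90.0°). The total great-circle distance is δ·R ≈ 1.571 × 3440 ≈ 5404 nmi, so the target fraction is f = 4000/5404 ≈ 0.740.
Interpolate at f ≈ 0.740 with slerp weights a = sin((1−f)δ)/sin δ ≈ 0.397, b = sin(fδ)/sin δ ≈ 0.918.
p = a·p₁ + b·p₂ ≈ (0.000, 0.115, 0.993); φ = arcsin(p_z) ≈ 83.38°, λ = atan2(p_y, p_x) ≈ 90.00°.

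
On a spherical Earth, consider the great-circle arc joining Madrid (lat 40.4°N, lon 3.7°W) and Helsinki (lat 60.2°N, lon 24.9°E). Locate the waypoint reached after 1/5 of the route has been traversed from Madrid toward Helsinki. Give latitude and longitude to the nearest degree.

Write both endpoints as unit vectors p₁, p₂ with components (cos φ cos λ, cos φ sin λ, sin φ).
The central angle between the endpoints is δ = arccos(p₁·p₂) ≈ 0.463 rad (26.5°).
Interpolate at f = 1/5 with slerp weights a = sin((1−f)δ)/sin δ ≈ 0.810, b = sin(fδ)/sin δ ≈ 0.207.
p = a·p₁ + b·p₂ ≈ (0.709, 0.003, 0.705); φ = arcsin(p_z) ≈ 44.83°, λ = atan2(p_y, p_x) ≈ 0.28°.

≈ lat 45°N, lon 0°E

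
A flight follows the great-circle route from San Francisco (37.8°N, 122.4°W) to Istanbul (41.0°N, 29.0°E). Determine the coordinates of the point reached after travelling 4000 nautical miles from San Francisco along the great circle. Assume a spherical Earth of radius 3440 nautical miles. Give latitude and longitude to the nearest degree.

From cos δ = sin φ₁ sin φ₂ + cos φ₁ cos φ₂ cos Δλ, the central angle is δ ≈ 1.693 rad (97.0°). The total great-circle distance is δ·R ≈ 1.693 × 3440 ≈ 5822 nmi, so the target fraction is f = 4000/5822 ≈ 0.687.
Interpolate at f ≈ 0.687 with slerp weights a = sin((1−f)δ)/sin δ ≈ 0.509, b = sin(fδ)/sin δ ≈ 0.925.
p = a·p₁ + b·p₂ ≈ (0.395, -0.001, 0.919); φ = arcsin(p_z) ≈ 66.74°, λ = atan2(p_y, p_x) ≈ -0.19°.

≈ (67°N, 0°E)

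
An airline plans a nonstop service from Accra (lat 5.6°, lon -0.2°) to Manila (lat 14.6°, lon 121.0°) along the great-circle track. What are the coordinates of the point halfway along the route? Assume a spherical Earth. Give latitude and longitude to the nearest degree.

Convert each endpoint to a unit vector on the sphere (x = cos φ cos λ, y = cos φ sin λ, z = sin φ).
The central angle between the endpoints is δ = arccos(p₁·p₂) ≈ 2.065 rad (118.3°).
Interpolate at f = 1/2 with slerp weights a = sin((1−f)δ)/sin δ ≈ 0.975, b = sin(fδ)/sin δ ≈ 0.975.
p = a·p₁ + b·p₂ ≈ (0.485, 0.806, 0.341); φ = arcsin(p_z) ≈ 19.94°, λ = atan2(p_y, p_x) ≈ 58.97°.

≈ lat 20°, lon 59°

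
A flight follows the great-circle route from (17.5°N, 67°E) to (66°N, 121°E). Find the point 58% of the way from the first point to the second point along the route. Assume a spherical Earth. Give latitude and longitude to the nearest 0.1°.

The haversine formula gives a central angle δ ≈ 1.044 rad (59.8°) between the endpoints.
Interpolate at f = 0.58 with slerp weights a = sin((1−f)δ)/sin δ ≈ 0.491, b = sin(fδ)/sin δ ≈ 0.658.
p = a·p₁ + b·p₂ ≈ (0.045, 0.661, 0.749); φ = arcsin(p_z) ≈ 48.52°, λ = atan2(p_y, p_x) ≈ 86.10°.

≈ (48.5°N, 86.1°E)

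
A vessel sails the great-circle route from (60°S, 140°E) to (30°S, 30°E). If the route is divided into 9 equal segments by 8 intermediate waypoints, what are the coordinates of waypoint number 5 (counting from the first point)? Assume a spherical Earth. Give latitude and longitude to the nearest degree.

≈ (56°S, 58°E)

The haversine formula gives a central angle δ ≈ 1.282 rad (73.4°) between the endpoints.
Interpolate at f = 5/9 with slerp weights a = sin((1−f)δ)/sin δ ≈ 0.563, b = sin(fδ)/sin δ ≈ 0.682.
p = a·p₁ + b·p₂ ≈ (0.296, 0.476, -0.828); φ = arcsin(p_z) ≈ -55.91°, λ = atan2(p_y, p_x) ≈ 58.15°.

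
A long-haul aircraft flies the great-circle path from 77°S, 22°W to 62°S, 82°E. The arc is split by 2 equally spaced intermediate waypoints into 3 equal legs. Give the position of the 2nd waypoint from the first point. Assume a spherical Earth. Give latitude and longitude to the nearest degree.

≈ 72°S, 68°E

Write both endpoints as unit vectors p₁, p₂ with components (cos φ cos λ, cos φ sin λ, sin φ).
The central angle between the endpoints is δ = arccos(p₁·p₂) ≈ 0.583 rad (33.4°).
Interpolate at f = 2/3 with slerp weights a = sin((1−f)δ)/sin δ ≈ 0.351, b = sin(fδ)/sin δ ≈ 0.688.
p = a·p₁ + b·p₂ ≈ (0.118, 0.290, -0.950); φ = arcsin(p_z) ≈ -71.73°, λ = atan2(p_y, p_x) ≈ 67.87°.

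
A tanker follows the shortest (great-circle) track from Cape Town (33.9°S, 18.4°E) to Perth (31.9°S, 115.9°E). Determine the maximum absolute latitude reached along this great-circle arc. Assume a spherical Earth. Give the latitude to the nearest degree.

The great circle lies in the plane with unit normal n̂ = (p₁ × p₂)/|p₁ × p₂|.
Here n̂_z ≈ +0.713; the vertex latitude is φ_max = arccos|n̂_z| ≈ 44.5°.
Check via Clairaut: cos φ_max = |cos φ₁| · sin C = cos(33.9°)·sin(120.7°) ≈ 0.713, again giving ≈ 44.5°.

≈ 44°S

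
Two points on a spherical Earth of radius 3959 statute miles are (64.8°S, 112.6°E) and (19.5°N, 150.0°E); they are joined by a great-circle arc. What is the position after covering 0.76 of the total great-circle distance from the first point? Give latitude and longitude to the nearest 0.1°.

From cos δ = sin φ₁ sin φ₂ + cos φ₁ cos φ₂ cos Δλ, the central angle is δ ≈ 1.554 rad (89.0°).
Interpolate at f = 0.76 with slerp weights a = sin((1−f)δ)/sin δ ≈ 0.364, b = sin(fδ)/sin δ ≈ 0.925.
p = a·p₁ + b·p₂ ≈ (-0.815, 0.579, -0.021); φ = arcsin(p_z) ≈ -1.20°, λ = atan2(p_y, p_x) ≈ 144.59°.

≈ (1.2°S, 144.6°E)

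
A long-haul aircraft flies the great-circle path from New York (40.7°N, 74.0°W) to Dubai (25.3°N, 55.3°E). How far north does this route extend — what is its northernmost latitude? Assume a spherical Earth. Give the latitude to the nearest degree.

The great circle lies in the plane with unit normal n̂ = (p₁ × p₂)/|p₁ × p₂|.
Here n̂_z ≈ +0.537; the vertex latitude is φ_max = arccos|n̂_z| ≈ 57.5°.

≈ 58°N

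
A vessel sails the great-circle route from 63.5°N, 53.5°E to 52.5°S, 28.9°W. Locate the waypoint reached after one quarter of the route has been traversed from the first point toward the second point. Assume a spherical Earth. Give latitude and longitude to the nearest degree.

Write both endpoints as unit vectors p₁, p₂ with components (cos φ cos λ, cos φ sin λ, sin φ).
The central angle between the endpoints is δ = arccos(p₁·p₂) ≈ 2.311 rad (132.4°).
Interpolate at f = 1/4 with slerp weights a = sin((1−f)δ)/sin δ ≈ 1.336, b = sin(fδ)/sin δ ≈ 0.739.
p = a·p₁ + b·p₂ ≈ (0.749, 0.262, 0.609); φ = arcsin(p_z) ≈ 37.53°, λ = atan2(p_y, p_x) ≈ 19.27°.

≈ 38°N, 19°E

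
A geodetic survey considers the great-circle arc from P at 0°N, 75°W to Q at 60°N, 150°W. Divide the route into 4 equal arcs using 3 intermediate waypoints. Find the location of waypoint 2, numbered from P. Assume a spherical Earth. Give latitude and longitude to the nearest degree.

≈ 35°N, 98°W

Convert each endpoint to a unit vector on the sphere (x = cos φ cos λ, y = cos φ sin λ, z = sin φ).
The central angle between the endpoints is δ = arccos(p₁·p₂) ≈ 1.441 rad (82.6°).
Interpolate at f = 2/4 with slerp weights a = sin((1−f)δ)/sin δ ≈ 0.665, b = sin(fδ)/sin δ ≈ 0.665.
p = a·p₁ + b·p₂ ≈ (-0.116, -0.809, 0.576); φ = arcsin(p_z) ≈ 35.19°, λ = atan2(p_y, p_x) ≈ -98.15°.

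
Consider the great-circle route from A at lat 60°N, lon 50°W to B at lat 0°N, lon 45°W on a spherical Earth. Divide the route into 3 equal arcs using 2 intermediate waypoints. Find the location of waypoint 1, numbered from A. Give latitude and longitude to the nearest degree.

≈ lat 40°N, lon 47°W

The haversine formula gives a central angle δ ≈ 1.049 rad (60.1°) between the endpoints.
Interpolate at f = 1/3 with slerp weights a = sin((1−f)δ)/sin δ ≈ 0.743, b = sin(fδ)/sin δ ≈ 0.395.
p = a·p₁ + b·p₂ ≈ (0.518, -0.564, 0.643); φ = arcsin(p_z) ≈ 40.02°, λ = atan2(p_y, p_x) ≈ -47.42°.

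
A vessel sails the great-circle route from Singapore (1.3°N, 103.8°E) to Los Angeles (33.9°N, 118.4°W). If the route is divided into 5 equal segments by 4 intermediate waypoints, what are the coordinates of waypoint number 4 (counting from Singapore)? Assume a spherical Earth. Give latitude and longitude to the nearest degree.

Write both endpoints as unit vectors p₁, p₂ with components (cos φ cos λ, cos φ sin λ, sin φ).
The central angle between the endpoints is δ = arccos(p₁·p₂) ≈ 2.217 rad (127.0°).
Interpolate at f = 4/5 with slerp weights a = sin((1−f)δ)/sin δ ≈ 0.537, b = sin(fδ)/sin δ ≈ 1.227.
p = a·p₁ + b·p₂ ≈ (-0.612, -0.374, 0.696); φ = arcsin(p_z) ≈ 44.14°, λ = atan2(p_y, p_x) ≈ -148.58°.

≈ (44°N, 149°W)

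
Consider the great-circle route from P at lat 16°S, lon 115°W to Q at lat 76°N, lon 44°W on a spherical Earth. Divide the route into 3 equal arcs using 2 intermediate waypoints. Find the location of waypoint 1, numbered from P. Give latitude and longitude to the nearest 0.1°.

Write both endpoints as unit vectors p₁, p₂ with components (cos φ cos λ, cos φ sin λ, sin φ).
The central angle between the endpoints is δ = arccos(p₁·p₂) ≈ 1.764 rad (101.1°).
Interpolate at f = 1/3 with slerp weights a = sin((1−f)δ)/sin δ ≈ 0.940, b = sin(fδ)/sin δ ≈ 0.565.
p = a·p₁ + b·p₂ ≈ (-0.284, -0.914, 0.289); φ = arcsin(p_z) ≈ 16.80°, λ = atan2(p_y, p_x) ≈ -107.24°.

≈ lat 16.8°N, lon 107.2°W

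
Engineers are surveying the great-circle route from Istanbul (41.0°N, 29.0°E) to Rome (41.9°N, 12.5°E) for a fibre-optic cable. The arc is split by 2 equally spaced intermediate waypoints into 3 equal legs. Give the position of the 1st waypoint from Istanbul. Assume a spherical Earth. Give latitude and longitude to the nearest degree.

From cos δ = sin φ₁ sin φ₂ + cos φ₁ cos φ₂ cos Δλ, the central angle is δ ≈ 0.216 rad (12.4°).
Interpolate at f = 1/3 with slerp weights a = sin((1−f)δ)/sin δ ≈ 0.670, b = sin(fδ)/sin δ ≈ 0.336.
p = a·p₁ + b·p₂ ≈ (0.686, 0.299, 0.663); φ = arcsin(p_z) ≈ 41.56°, λ = atan2(p_y, p_x) ≈ 23.56°.

≈ 42°N, 24°E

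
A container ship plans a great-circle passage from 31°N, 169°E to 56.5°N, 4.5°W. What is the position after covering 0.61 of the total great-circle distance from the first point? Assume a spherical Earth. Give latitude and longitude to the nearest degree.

≈ 86°N, 121°E

From cos δ = sin φ₁ sin φ₂ + cos φ₁ cos φ₂ cos Δλ, the central angle is δ ≈ 1.611 rad (92.3°).
Interpolate at f = 0.61 with slerp weights a = sin((1−f)δ)/sin δ ≈ 0.588, b = sin(fδ)/sin δ ≈ 0.833.
p = a·p₁ + b·p₂ ≈ (-0.037, 0.060, 0.998); φ = arcsin(p_z) ≈ 85.96°, λ = atan2(p_y, p_x) ≈ 121.46°.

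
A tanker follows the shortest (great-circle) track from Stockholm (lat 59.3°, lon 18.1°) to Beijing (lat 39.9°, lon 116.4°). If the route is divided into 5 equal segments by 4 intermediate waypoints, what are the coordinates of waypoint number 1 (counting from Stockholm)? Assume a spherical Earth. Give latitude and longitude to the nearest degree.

≈ lat 63°, lon 42°

The haversine formula gives a central angle δ ≈ 1.053 rad (60.3°) between the endpoints.
Interpolate at f = 1/5 with slerp weights a = sin((1−f)δ)/sin δ ≈ 0.859, b = sin(fδ)/sin δ ≈ 0.241.
p = a·p₁ + b·p₂ ≈ (0.335, 0.302, 0.893); φ = arcsin(p_z) ≈ 63.22°, λ = atan2(p_y, p_x) ≈ 42.02°.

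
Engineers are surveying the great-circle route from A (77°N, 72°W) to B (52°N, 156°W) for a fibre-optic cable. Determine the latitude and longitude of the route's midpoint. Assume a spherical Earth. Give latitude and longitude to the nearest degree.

Write both endpoints as unit vectors p₁, p₂ with components (cos φ cos λ, cos φ sin λ, sin φ).
The central angle between the endpoints is δ = arccos(p₁·p₂) ≈ 0.672 rad (38.5°).
Interpolate at f = 1/2 with slerp weights a = sin((1−f)δ)/sin δ ≈ 0.530, b = sin(fδ)/sin δ ≈ 0.530.
p = a·p₁ + b·p₂ ≈ (-0.261, -0.246, 0.933); φ = arcsin(p_z) ≈ 68.98°, λ = atan2(p_y, p_x) ≈ -136.71°.

≈ (69°N, 137°W)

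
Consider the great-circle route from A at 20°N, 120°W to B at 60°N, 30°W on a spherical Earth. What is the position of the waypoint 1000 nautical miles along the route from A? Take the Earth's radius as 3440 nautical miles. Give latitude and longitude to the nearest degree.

≈ 34°N, 110°W

Write both endpoints as unit vectors p₁, p₂ with components (cos φ cos λ, cos φ sin λ, sin φ).
The central angle between the endpoints is δ = arccos(p₁·p₂) ≈ 1.270 rad (72.8°). The total great-circle distance is δ·R ≈ 1.270 × 3440 ≈ 4369 nmi, so the target fraction is f = 1000/4369 ≈ 0.229.
Interpolate at f ≈ 0.229 with slerp weights a = sin((1−f)δ)/sin δ ≈ 0.869, b = sin(fδ)/sin δ ≈ 0.300.
p = a·p₁ + b·p₂ ≈ (-0.278, -0.782, 0.557); φ = arcsin(p_z) ≈ 33.86°, λ = atan2(p_y, p_x) ≈ -109.59°.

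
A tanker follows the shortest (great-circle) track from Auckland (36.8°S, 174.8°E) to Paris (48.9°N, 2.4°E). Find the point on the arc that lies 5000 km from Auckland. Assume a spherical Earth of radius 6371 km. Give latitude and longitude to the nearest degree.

≈ 6°N, 159°E

Write both endpoints as unit vectors p₁, p₂ with components (cos φ cos λ, cos φ sin λ, sin φ).
The central angle between the endpoints is δ = arccos(p₁·p₂) ≈ 2.909 rad (166.7°). The total great-circle distance is δ·R ≈ 2.909 × 6371 ≈ 18536 km, so the target fraction is f = 5000/18536 ≈ 0.270.
Interpolate at f ≈ 0.270 with slerp weights a = sin((1−f)δ)/sin δ ≈ 3.696, b = sin(fδ)/sin δ ≈ 3.071.
p = a·p₁ + b·p₂ ≈ (-0.930, 0.353, 0.100); φ = arcsin(p_z) ≈ 5.75°, λ = atan2(p_y, p_x) ≈ 159.24°.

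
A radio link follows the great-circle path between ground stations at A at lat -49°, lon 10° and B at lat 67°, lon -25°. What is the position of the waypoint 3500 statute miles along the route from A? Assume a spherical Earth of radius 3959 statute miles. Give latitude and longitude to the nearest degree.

The haversine formula gives a central angle δ ≈ 2.077 rad (119.0°) between the endpoints. The total great-circle distance is δ·R ≈ 2.077 × 3959 ≈ 8222 mi, so the target fraction is f = 3500/8222 ≈ 0.426.
Interpolate at f ≈ 0.426 with slerp weights a = sin((1−f)δ)/sin δ ≈ 1.063, b = sin(fδ)/sin δ ≈ 0.884.
p = a·p₁ + b·p₂ ≈ (1.000, -0.025, 0.012); φ = arcsin(p_z) ≈ 0.68°, λ = atan2(p_y, p_x) ≈ -1.43°.

≈ lat 1°, lon -1°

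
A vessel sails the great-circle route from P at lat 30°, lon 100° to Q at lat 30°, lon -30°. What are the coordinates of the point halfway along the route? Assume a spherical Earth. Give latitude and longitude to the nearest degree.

From cos δ = sin φ₁ sin φ₂ + cos φ₁ cos φ₂ cos Δλ, the central angle is δ ≈ 1.805 rad (103.4°).
Interpolate at f = 1/2 with slerp weights a = sin((1−f)δ)/sin δ ≈ 0.807, b = sin(fδ)/sin δ ≈ 0.807.
p = a·p₁ + b·p₂ ≈ (0.484, 0.339, 0.807); φ = arcsin(p_z) ≈ 53.80°, λ = atan2(p_y, p_x) ≈ 35.00°.

≈ lat 54°, lon 35°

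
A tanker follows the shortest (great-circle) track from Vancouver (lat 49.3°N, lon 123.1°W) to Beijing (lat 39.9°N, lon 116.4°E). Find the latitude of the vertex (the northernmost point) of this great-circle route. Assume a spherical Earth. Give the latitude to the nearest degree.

≈ 64°N

The great circle lies in the plane with unit normal n̂ = (p₁ × p₂)/|p₁ × p₂|.
Here n̂_z ≈ -0.443; the vertex latitude is φ_max = arccos|n̂_z| ≈ 63.7°.
Check via Clairaut: cos φ_max = |cos φ₁| · sin C = cos(49.3°)·sin(42.8°) ≈ 0.443, again giving ≈ 63.7°.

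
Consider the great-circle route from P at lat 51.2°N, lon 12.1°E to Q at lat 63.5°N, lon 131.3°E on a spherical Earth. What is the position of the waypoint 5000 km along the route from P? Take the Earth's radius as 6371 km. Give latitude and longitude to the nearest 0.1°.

≈ lat 70.4°N, lon 109.4°E

Write both endpoints as unit vectors p₁, p₂ with components (cos φ cos λ, cos φ sin λ, sin φ).
The central angle between the endpoints is δ = arccos(p₁·p₂) ≈ 0.975 rad (55.9°). The total great-circle distance is δ·R ≈ 0.975 × 6371 ≈ 6213 km, so the target fraction is f = 5000/6213 ≈ 0.805.
Interpolate at f ≈ 0.805 with slerp weights a = sin((1−f)δ)/sin δ ≈ 0.229, b = sin(fδ)/sin δ ≈ 0.854.
p = a·p₁ + b·p₂ ≈ (-0.111, 0.316, 0.942); φ = arcsin(p_z) ≈ 70.41°, λ = atan2(p_y, p_x) ≈ 109.41°.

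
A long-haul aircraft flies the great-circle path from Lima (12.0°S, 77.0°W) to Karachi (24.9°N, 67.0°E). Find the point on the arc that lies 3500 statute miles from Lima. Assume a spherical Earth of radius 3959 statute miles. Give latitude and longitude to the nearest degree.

From cos δ = sin φ₁ sin φ₂ + cos φ₁ cos φ₂ cos Δλ, the central angle is δ ≈ 2.507 rad (143.6°). The total great-circle distance is δ·R ≈ 2.507 × 3959 ≈ 9925 mi, so the target fraction is f = 3500/9925 ≈ 0.353.
Interpolate at f ≈ 0.353 with slerp weights a = sin((1−f)δ)/sin δ ≈ 1.684, b = sin(fδ)/sin δ ≈ 1.304.
p = a·p₁ + b·p₂ ≈ (0.833, -0.516, 0.199); φ = arcsin(p_z) ≈ 11.48°, λ = atan2(p_y, p_x) ≈ -31.79°.

≈ (11°N, 32°W)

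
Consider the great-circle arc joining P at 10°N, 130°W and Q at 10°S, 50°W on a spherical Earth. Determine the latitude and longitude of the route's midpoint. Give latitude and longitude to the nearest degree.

≈ 0°N, 90°W

The haversine formula gives a central angle δ ≈ 1.432 rad (82.1°) between the endpoints.
Interpolate at f = 1/2 with slerp weights a = sin((1−f)δ)/sin δ ≈ 0.663, b = sin(fδ)/sin δ ≈ 0.663.
p = a·p₁ + b·p₂ ≈ (0.000, -1.000, 0.000); φ = arcsin(p_z) ≈ 0.00°, λ = atan2(p_y, p_x) ≈ -90.00°.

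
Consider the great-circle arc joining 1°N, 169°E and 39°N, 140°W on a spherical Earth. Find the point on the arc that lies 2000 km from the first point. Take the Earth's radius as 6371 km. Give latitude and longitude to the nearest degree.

≈ 14°N, 178°W

Write both endpoints as unit vectors p₁, p₂ with components (cos φ cos λ, cos φ sin λ, sin φ).
The central angle between the endpoints is δ = arccos(p₁·p₂) ≈ 1.047 rad (60.0°). The total great-circle distance is δ·R ≈ 1.047 × 6371 ≈ 6672 km, so the target fraction is f = 2000/6672 ≈ 0.300.
Interpolate at f ≈ 0.300 with slerp weights a = sin((1−f)δ)/sin δ ≈ 0.773, b = sin(fδ)/sin δ ≈ 0.357.
p = a·p₁ + b·p₂ ≈ (-0.971, -0.031, 0.238); φ = arcsin(p_z) ≈ 13.76°, λ = atan2(p_y, p_x) ≈ -178.19°.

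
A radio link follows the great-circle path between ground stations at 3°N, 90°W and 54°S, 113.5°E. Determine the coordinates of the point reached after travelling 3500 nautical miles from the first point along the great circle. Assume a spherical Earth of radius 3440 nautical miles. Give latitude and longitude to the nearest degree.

From cos δ = sin φ₁ sin φ₂ + cos φ₁ cos φ₂ cos Δλ, the central angle is δ ≈ 2.190 rad (125.5°). The total great-circle distance is δ·R ≈ 2.190 × 3440 ≈ 7535 nmi, so the target fraction is f = 3500/7535 ≈ 0.465.
Interpolate at f ≈ 0.465 with slerp weights a = sin((1−f)δ)/sin δ ≈ 1.132, b = sin(fδ)/sin δ ≈ 1.045.
p = a·p₁ + b·p₂ ≈ (-0.245, -0.567, -0.786); φ = arcsin(p_z) ≈ -51.83°, λ = atan2(p_y, p_x) ≈ -113.34°.

≈ 52°S, 113°W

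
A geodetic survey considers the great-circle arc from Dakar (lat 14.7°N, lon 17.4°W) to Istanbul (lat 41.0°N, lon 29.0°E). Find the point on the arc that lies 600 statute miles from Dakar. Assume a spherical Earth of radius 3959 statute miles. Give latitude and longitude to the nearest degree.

The haversine formula gives a central angle δ ≈ 0.837 rad (47.9°) between the endpoints. The total great-circle distance is δ·R ≈ 0.837 × 3959 ≈ 3313 mi, so the target fraction is f = 600/3313 ≈ 0.181.
Interpolate at f ≈ 0.181 with slerp weights a = sin((1−f)δ)/sin δ ≈ 0.852, b = sin(fδ)/sin δ ≈ 0.203.
p = a·p₁ + b·p₂ ≈ (0.921, -0.172, 0.350); φ = arcsin(p_z) ≈ 20.47°, λ = atan2(p_y, p_x) ≈ -10.59°.

≈ lat 20°N, lon 11°W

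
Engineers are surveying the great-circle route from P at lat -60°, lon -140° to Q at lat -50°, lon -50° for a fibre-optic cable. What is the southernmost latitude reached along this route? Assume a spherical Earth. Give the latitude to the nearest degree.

The great circle lies in the plane with unit normal n̂ = (p₁ × p₂)/|p₁ × p₂|.
Here n̂_z ≈ +0.430; the vertex latitude is φ_max = arccos|n̂_z| ≈ 64.6°.
Check via Clairaut: cos φ_max = |cos φ₁| · sin C = cos(60.0°)·sin(120.8°) ≈ 0.430, again giving ≈ 64.6°.

≈ -65°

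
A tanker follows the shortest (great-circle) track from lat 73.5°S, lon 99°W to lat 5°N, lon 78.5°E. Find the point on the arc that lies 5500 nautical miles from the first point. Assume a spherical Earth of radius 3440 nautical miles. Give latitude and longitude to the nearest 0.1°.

Write both endpoints as unit vectors p₁, p₂ with components (cos φ cos λ, cos φ sin λ, sin φ).
The central angle between the endpoints is δ = arccos(p₁·p₂) ≈ 1.946 rad (111.5°). The total great-circle distance is δ·R ≈ 1.946 × 3440 ≈ 6693 nmi, so the target fraction is f = 5500/6693 ≈ 0.822.
Interpolate at f ≈ 0.822 with slerp weights a = sin((1−f)δ)/sin δ ≈ 0.365, b = sin(fδ)/sin δ ≈ 1.074.
p = a·p₁ + b·p₂ ≈ (0.197, 0.946, -0.257); φ = arcsin(p_z) ≈ -14.88°, λ = atan2(p_y, p_x) ≈ 78.23°.

≈ lat 14.9°S, lon 78.2°E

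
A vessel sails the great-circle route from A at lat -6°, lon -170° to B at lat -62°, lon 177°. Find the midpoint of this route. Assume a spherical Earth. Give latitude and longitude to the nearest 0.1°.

Convert each endpoint to a unit vector on the sphere (x = cos φ cos λ, y = cos φ sin λ, z = sin φ).
The central angle between the endpoints is δ = arccos(p₁·p₂) ≈ 0.992 rad (56.8°).
Interpolate at f = 1/2 with slerp weights a = sin((1−f)δ)/sin δ ≈ 0.568, b = sin(fδ)/sin δ ≈ 0.568.
p = a·p₁ + b·p₂ ≈ (-0.823, -0.084, -0.561); φ = arcsin(p_z) ≈ -34.15°, λ = atan2(p_y, p_x) ≈ -174.16°.

≈ lat -34.1°, lon -174.2°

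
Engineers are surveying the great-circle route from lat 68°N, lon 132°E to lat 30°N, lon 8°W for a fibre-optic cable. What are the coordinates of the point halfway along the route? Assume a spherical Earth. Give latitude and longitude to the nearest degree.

≈ lat 66°N, lon 15°E

Write both endpoints as unit vectors p₁, p₂ with components (cos φ cos λ, cos φ sin λ, sin φ).
The central angle between the endpoints is δ = arccos(p₁·p₂) ≈ 1.354 rad (77.6°).
Interpolate at f = 1/2 with slerp weights a = sin((1−f)δ)/sin δ ≈ 0.641, b = sin(fδ)/sin δ ≈ 0.641.
p = a·p₁ + b·p₂ ≈ (0.389, 0.101, 0.916); φ = arcsin(p_z) ≈ 66.28°, λ = atan2(p_y, p_x) ≈ 14.58°.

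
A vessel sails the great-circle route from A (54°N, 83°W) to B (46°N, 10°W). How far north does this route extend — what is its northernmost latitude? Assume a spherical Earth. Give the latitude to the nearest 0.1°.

The great circle lies in the plane with unit normal n̂ = (p₁ × p₂)/|p₁ × p₂|.
Here n̂_z ≈ +0.548; the vertex latitude is φ_max = arccos|n̂_z| ≈ 56.8°.
Check via Clairaut: cos φ_max = |cos φ₁| · sin C = cos(54.0°)·sin(68.7°) ≈ 0.548, again giving ≈ 56.8°.

≈ 56.8°N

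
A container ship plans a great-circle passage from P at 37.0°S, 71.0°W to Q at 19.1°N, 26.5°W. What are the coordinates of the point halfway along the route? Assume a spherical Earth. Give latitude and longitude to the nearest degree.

Convert each endpoint to a unit vector on the sphere (x = cos φ cos λ, y = cos φ sin λ, z = sin φ).
The central angle between the endpoints is δ = arccos(p₁·p₂) ≈ 1.222 rad (70.0°).
Interpolate at f = 1/2 with slerp weights a = sin((1−f)δ)/sin δ ≈ 0.611, b = sin(fδ)/sin δ ≈ 0.611.
p = a·p₁ + b·p₂ ≈ (0.675, -0.718, -0.168); φ = arcsin(p_z) ≈ -9.65°, λ = atan2(p_y, p_x) ≈ -46.78°.

≈ 10°S, 47°W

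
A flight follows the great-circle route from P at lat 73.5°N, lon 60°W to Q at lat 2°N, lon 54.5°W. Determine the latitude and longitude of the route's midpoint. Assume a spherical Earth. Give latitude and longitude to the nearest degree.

Write both endpoints as unit vectors p₁, p₂ with components (cos φ cos λ, cos φ sin λ, sin φ).
The central angle between the endpoints is δ = arccos(p₁·p₂) ≈ 1.249 rad (71.6°).
Interpolate at f = 1/2 with slerp weights a = sin((1−f)δ)/sin δ ≈ 0.616, b = sin(fδ)/sin δ ≈ 0.616.
p = a·p₁ + b·p₂ ≈ (0.445, -0.653, 0.613); φ = arcsin(p_z) ≈ 37.77°, λ = atan2(p_y, p_x) ≈ -55.72°.

≈ lat 38°N, lon 56°W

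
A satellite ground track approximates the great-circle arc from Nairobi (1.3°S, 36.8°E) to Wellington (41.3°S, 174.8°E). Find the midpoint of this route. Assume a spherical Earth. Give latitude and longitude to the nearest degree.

Convert each endpoint to a unit vector on the sphere (x = cos φ cos λ, y = cos φ sin λ, z = sin φ).
The central angle between the endpoints is δ = arccos(p₁·p₂) ≈ 2.145 rad (122.9°).
Interpolate at f = 1/2 with slerp weights a = sin((1−f)δ)/sin δ ≈ 1.046, b = sin(fδ)/sin δ ≈ 1.046.
p = a·p₁ + b·p₂ ≈ (0.055, 0.698, -0.714); φ = arcsin(p_z) ≈ -45.58°, λ = atan2(p_y, p_x) ≈ 85.51°.

≈ 46°S, 86°E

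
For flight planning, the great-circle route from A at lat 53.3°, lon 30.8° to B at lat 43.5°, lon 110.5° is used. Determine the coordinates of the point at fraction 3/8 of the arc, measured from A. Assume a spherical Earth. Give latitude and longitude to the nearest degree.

Convert each endpoint to a unit vector on the sphere (x = cos φ cos λ, y = cos φ sin λ, z = sin φ).
The central angle between the endpoints is δ = arccos(p₁·p₂) ≈ 0.890 rad (51.0°).
Interpolate at f = 3/8 with slerp weights a = sin((1−f)δ)/sin δ ≈ 0.679, b = sin(fδ)/sin δ ≈ 0.422.
p = a·p₁ + b·p₂ ≈ (0.242, 0.494, 0.835); φ = arcsin(p_z) ≈ 56.61°, λ = atan2(p_y, p_x) ≈ 63.94°.

≈ lat 57°, lon 64°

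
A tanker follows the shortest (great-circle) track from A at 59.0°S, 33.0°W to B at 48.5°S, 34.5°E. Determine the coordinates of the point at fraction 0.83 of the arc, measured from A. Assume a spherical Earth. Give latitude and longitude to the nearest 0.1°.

The haversine formula gives a central angle δ ≈ 0.688 rad (39.4°) between the endpoints.
Interpolate at f = 0.83 with slerp weights a = sin((1−f)δ)/sin δ ≈ 0.184, b = sin(fδ)/sin δ ≈ 0.851.
p = a·p₁ + b·p₂ ≈ (0.544, 0.268, -0.795); φ = arcsin(p_z) ≈ -52.66°, λ = atan2(p_y, p_x) ≈ 26.21°.

≈ 52.7°S, 26.2°E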